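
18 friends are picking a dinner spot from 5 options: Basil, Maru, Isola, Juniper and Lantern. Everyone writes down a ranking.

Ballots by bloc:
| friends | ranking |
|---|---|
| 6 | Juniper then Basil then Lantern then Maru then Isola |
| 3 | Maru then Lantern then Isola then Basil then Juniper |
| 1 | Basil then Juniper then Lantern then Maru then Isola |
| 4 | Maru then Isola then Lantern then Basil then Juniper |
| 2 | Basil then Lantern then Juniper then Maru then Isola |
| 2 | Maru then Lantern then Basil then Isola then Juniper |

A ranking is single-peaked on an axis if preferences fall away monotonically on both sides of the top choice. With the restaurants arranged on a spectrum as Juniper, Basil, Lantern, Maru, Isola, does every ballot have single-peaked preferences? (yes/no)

yes

Axis positions: Juniper=1, Basil=2, Lantern=3, Maru=4, Isola=5.
Bloc 1 (peak Juniper at position 1): ranking walks positions 1-2-3-4-5, expanding outward from the peak — single-peaked.
Bloc 2 (peak Maru at position 4): ranking walks positions 4-3-5-2-1, expanding outward from the peak — single-peaked.
Bloc 3 (peak Basil at position 2): ranking walks positions 2-1-3-4-5, expanding outward from the peak — single-peaked.
Bloc 4 (peak Maru at position 4): ranking walks positions 4-5-3-2-1, expanding outward from the peak — single-peaked.
Bloc 5 (peak Basil at position 2): ranking walks positions 2-3-1-4-5, expanding outward from the peak — single-peaked.
Bloc 6 (peak Maru at position 4): ranking walks positions 4-3-2-5-1, expanding outward from the peak — single-peaked.
Every ranking is single-peaked on this axis.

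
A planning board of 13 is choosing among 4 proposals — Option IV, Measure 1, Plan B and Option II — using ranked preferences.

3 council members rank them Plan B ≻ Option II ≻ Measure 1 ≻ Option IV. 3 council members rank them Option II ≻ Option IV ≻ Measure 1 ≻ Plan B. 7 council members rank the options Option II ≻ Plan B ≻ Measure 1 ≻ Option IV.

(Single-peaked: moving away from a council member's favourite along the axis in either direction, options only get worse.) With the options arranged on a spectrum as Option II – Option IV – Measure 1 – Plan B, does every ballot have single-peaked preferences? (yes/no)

Axis positions: Option II=1, Option IV=2, Measure 1=3, Plan B=4.
Cluster 1: ranking walks positions 4-1-3-2; Option II is ranked above Measure 1 even though Measure 1 lies between Option II and the peak Plan B on the axis — preferences dip and rise again. Not single-peaked.
Cluster 2 (peak Option II at position 1): ranking walks positions 1-2-3-4, expanding outward from the peak — single-peaked.
Cluster 3: ranking walks positions 1-4-3-2; Plan B is ranked above Option IV even though Option IV lies between Plan B and the peak Option II on the axis — preferences dip and rise again. Not single-peaked.
Cluster 1 violates single-peakedness, so the profile is not single-peaked on this axis.

no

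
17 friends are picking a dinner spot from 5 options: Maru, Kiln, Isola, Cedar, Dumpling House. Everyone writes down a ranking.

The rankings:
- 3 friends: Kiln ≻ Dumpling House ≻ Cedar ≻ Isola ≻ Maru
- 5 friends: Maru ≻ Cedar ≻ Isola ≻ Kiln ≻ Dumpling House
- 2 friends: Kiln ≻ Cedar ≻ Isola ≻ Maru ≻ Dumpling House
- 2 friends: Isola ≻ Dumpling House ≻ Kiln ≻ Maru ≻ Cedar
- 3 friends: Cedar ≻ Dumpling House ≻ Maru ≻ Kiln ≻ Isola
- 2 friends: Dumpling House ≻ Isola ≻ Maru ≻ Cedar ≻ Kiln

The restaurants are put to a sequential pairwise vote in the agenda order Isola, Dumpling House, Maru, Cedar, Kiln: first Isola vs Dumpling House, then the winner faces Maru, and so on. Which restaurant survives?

Cedar

Round 1: Isola vs Dumpling House — 9–8, Isola advances.
Round 2: Isola vs Maru — 9–8, Isola advances.
Round 3: Isola vs Cedar — 4–13, Cedar advances.
Round 4: Cedar vs Kiln — 10–7, Cedar advances.
Cedar survives the agenda.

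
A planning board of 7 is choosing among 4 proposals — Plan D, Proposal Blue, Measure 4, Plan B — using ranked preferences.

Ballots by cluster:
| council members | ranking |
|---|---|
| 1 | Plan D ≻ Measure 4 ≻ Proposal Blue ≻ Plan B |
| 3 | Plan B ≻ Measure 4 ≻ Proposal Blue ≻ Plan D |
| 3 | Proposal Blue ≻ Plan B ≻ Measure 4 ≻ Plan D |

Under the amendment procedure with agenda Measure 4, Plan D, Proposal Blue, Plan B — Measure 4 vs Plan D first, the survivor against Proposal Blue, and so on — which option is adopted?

Plan B

Round 1: Measure 4 vs Plan D — 6–1, Measure 4 advances.
Round 2: Measure 4 vs Proposal Blue — 4–3, Measure 4 advances.
Round 3: Measure 4 vs Plan B — 1–6, Plan B advances.
The agenda winner is Plan B.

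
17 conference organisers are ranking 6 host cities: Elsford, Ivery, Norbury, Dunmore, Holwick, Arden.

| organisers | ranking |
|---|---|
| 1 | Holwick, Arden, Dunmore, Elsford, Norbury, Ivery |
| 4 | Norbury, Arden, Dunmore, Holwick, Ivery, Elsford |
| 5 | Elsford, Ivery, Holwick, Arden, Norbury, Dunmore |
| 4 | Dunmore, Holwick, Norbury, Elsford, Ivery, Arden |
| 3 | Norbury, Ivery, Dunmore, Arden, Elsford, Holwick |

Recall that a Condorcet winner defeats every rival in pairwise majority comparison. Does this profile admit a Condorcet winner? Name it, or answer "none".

none

Head-to-head results (17 organisers):
Elsford vs Ivery: Elsford wins 10–7.
Elsford vs Norbury: Norbury, 11–6.
Elsford vs Dunmore: Dunmore, 12–5.
Elsford vs Holwick: Holwick wins 9–8.
Elsford vs Arden: Elsford, 9–8.
Ivery–Norbury: Norbury 12–5.
Ivery vs Dunmore: Dunmore, 9–8.
Ivery–Holwick: Holwick 9–8.
Ivery–Arden: Ivery 12–5.
Norbury–Dunmore: Norbury 12–5.
Norbury vs Holwick: Holwick, 10–7.
Norbury–Arden: Norbury 11–6.
Dunmore vs Holwick: Dunmore, 11–6.
Dunmore vs Arden: Arden wins 10–7.
Holwick vs Arden: Holwick wins 10–7.
No city is unbeaten: Elsford loses to Norbury; Ivery loses to Elsford; Norbury loses to Holwick; Dunmore loses to Norbury; Holwick loses to Dunmore; Arden loses to Elsford. In particular Elsford beats Arden beats Dunmore beats Elsford is a majority cycle — no Condorcet winner exists.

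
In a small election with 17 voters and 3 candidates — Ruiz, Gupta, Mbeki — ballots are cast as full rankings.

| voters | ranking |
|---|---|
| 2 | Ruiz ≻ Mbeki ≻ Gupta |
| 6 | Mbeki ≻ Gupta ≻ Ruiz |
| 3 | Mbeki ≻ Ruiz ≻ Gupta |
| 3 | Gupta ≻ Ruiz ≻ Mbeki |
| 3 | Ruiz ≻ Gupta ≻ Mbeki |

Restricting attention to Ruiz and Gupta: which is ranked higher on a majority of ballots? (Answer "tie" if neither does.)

Ballots ranking Ruiz above Gupta: 2 + 3 + 3 = 8.
Ballots ranking Gupta above Ruiz: 17 − 8 = 9.
Gupta wins the head-to-head 9–8.

Gupta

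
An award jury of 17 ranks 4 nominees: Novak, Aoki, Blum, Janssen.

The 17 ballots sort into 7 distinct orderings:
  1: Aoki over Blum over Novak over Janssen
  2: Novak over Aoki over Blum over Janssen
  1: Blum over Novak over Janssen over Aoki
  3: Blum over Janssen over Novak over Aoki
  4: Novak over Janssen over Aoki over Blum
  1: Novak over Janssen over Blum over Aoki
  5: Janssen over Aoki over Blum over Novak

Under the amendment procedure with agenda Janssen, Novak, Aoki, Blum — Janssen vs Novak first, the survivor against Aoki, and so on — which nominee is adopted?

Round 1: Janssen vs Novak — 8–9, Novak advances.
Round 2: Novak vs Aoki — 11–6, Novak advances.
Round 3: Novak vs Blum — 7–10, Blum advances.
The agenda winner is Blum.

Blum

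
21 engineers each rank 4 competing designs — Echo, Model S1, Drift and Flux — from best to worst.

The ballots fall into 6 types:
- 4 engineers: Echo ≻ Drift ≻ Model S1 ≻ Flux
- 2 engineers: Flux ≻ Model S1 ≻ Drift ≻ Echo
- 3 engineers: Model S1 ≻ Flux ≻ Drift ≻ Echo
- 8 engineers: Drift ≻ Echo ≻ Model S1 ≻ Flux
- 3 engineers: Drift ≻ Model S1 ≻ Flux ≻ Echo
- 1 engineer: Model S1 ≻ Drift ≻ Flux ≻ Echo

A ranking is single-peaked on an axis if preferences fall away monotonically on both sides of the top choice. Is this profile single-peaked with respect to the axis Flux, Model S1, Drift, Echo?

Axis positions: Flux=1, Model S1=2, Drift=3, Echo=4.
Type 1 (peak Echo at position 4): ranking walks positions 4-3-2-1, expanding outward from the peak — single-peaked.
Type 2 (peak Flux at position 1): ranking walks positions 1-2-3-4, expanding outward from the peak — single-peaked.
Type 3 (peak Model S1 at position 2): ranking walks positions 2-1-3-4, expanding outward from the peak — single-peaked.
Type 4 (peak Drift at position 3): ranking walks positions 3-4-2-1, expanding outward from the peak — single-peaked.
Type 5 (peak Drift at position 3): ranking walks positions 3-2-1-4, expanding outward from the peak — single-peaked.
Type 6 (peak Model S1 at position 2): ranking walks positions 2-3-1-4, expanding outward from the peak — single-peaked.
Every ranking is single-peaked on this axis.

yes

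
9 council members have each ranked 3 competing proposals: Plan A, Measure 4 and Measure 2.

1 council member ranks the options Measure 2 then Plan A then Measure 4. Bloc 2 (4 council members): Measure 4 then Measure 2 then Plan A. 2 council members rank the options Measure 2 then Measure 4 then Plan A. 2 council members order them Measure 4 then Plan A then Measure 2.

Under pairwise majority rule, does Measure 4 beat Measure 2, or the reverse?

Ballots ranking Measure 4 above Measure 2: 4 + 2 = 6.
Ballots ranking Measure 2 above Measure 4: 9 − 6 = 3.
Measure 4 wins the head-to-head 6–3.

Measure 4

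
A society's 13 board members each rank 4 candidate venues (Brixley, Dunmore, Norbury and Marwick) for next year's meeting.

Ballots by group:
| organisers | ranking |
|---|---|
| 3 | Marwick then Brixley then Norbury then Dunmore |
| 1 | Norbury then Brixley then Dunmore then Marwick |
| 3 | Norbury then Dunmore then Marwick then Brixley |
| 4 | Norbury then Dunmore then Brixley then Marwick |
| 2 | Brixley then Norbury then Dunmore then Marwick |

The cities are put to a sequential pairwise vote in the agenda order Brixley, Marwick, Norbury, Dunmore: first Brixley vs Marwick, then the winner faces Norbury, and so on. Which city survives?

Norbury

Round 1: Brixley vs Marwick — 7–6, Brixley advances.
Round 2: Brixley vs Norbury — 5–8, Norbury advances.
Round 3: Norbury vs Dunmore — 13–0, Norbury advances.
The agenda winner is Norbury.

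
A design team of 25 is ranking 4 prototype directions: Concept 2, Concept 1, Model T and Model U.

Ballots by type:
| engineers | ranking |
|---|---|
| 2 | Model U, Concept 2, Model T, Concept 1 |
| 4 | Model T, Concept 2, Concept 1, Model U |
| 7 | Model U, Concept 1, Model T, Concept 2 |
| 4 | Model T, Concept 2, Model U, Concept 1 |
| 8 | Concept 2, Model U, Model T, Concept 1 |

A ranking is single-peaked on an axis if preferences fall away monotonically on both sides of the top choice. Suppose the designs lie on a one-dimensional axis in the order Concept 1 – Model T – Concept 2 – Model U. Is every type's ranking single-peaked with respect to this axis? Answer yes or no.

Axis positions: Concept 1=1, Model T=2, Concept 2=3, Model U=4.
Type 1 (peak Model U at position 4): ranking walks positions 4-3-2-1, expanding outward from the peak — single-peaked.
Type 2 (peak Model T at position 2): ranking walks positions 2-3-1-4, expanding outward from the peak — single-peaked.
Type 3: ranking walks positions 4-1-2-3; Concept 1 is ranked above Concept 2 even though Concept 2 lies between Concept 1 and the peak Model U on the axis — preferences dip and rise again. Not single-peaked.
Type 4 (peak Model T at position 2): ranking walks positions 2-3-4-1, expanding outward from the peak — single-peaked.
Type 5 (peak Concept 2 at position 3): ranking walks positions 3-4-2-1, expanding outward from the peak — single-peaked.
Type 3 violates single-peakedness, so the profile is not single-peaked on this axis.

no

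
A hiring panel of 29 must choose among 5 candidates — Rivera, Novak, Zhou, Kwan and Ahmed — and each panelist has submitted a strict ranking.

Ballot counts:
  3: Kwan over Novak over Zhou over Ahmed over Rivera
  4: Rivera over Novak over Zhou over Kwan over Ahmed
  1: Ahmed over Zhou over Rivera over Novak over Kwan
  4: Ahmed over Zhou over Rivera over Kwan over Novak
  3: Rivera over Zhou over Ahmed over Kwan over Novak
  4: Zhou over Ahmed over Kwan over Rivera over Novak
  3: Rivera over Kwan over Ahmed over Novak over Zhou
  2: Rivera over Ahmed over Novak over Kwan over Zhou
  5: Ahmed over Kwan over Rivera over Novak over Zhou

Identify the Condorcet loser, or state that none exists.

Pairwise majorities:
Rivera vs Novak: Rivera is ranked higher on 26 ballots, Novak on 3. Rivera wins 26–3.
Rivera vs Zhou: Rivera, 17–12.
Rivera vs Kwan: 4+1+4+3+3+2 = 17 for Rivera, 12 for Kwan — Rivera by 17–12.
Rivera vs Ahmed: Ahmed, 17–12.
Novak vs Zhou: Novak preferred on 3+4+3+2+5 = 17 ballots; Novak wins 17–12.
Novak–Kwan: Kwan 22–7.
Novak–Ahmed: Ahmed 22–7.
Zhou vs Kwan: Zhou is ranked higher on 4+1+4+3+4 = 16 ballots, Kwan on 13. Zhou wins 16–13.
Zhou vs Ahmed: 14 to 15, Ahmed.
Kwan vs Ahmed: 10 to 19, Ahmed.
No candidate is winless: Rivera beats Novak; Novak beats Zhou; Zhou beats Kwan; Kwan beats Novak; Ahmed beats Rivera. There is no Condorcet loser.

none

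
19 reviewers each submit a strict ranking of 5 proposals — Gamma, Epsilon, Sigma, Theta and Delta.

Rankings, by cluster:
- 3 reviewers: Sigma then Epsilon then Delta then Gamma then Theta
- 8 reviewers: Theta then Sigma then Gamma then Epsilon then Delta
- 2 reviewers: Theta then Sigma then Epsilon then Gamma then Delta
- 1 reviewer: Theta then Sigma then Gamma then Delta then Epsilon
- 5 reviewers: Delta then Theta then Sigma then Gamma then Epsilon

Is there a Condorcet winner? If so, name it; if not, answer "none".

Head-to-head results (19 reviewers):
Gamma vs Epsilon: Gamma, 14–5.
Gamma vs Sigma: Sigma wins 19–0.
Gamma vs Theta: Theta, 16–3.
Gamma vs Delta: Gamma wins 11–8.
Epsilon vs Sigma: Sigma, 19–0.
Epsilon vs Theta: Theta wins 16–3.
Epsilon vs Delta: Epsilon, 13–6.
Sigma vs Theta: Theta wins 16–3.
Sigma vs Delta: Sigma wins 14–5.
Theta vs Delta: Theta wins 11–8.
Theta defeats every rival head-to-head and is the Condorcet winner.

Theta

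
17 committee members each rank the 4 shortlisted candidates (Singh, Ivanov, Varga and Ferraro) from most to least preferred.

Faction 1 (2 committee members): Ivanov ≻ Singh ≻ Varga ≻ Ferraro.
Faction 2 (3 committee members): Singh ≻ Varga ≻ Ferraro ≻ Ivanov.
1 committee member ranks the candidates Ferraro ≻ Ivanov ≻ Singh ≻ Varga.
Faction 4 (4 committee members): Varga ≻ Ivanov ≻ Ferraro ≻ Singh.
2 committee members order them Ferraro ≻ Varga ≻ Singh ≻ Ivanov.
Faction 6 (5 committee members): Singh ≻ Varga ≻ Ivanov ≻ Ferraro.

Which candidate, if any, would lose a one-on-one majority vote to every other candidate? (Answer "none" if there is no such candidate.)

Ferraro

Pairwise majorities:
Singh vs Ivanov: 3+2+5 = 10 for Singh, 7 for Ivanov — Singh by 10–7.
Singh vs Varga: Singh preferred on 2+3+1+5 = 11 ballots; Singh wins 11–6.
Singh vs Ferraro: Singh, 10–7.
Ivanov vs Varga: 2+1 = 3 for Ivanov, 14 for Varga — Varga by 14–3.
Ivanov–Ferraro: Ivanov 11–6.
Varga vs Ferraro: Varga preferred on 2+3+4+5 = 14 ballots; Varga wins 14–3.
Ferraro is beaten in every head-to-head and is the Condorcet loser.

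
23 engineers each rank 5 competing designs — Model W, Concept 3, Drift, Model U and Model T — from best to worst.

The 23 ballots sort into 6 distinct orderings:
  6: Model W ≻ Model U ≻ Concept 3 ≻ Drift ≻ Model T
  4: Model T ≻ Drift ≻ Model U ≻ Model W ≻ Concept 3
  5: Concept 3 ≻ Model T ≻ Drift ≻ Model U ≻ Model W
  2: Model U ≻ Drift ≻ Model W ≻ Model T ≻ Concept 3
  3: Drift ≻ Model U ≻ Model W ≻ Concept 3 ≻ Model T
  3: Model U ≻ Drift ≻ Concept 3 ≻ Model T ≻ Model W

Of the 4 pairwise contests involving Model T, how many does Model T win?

1

Model T against each rival (23 engineers):
Model T vs Model W: Model T preferred on 4+5+3 = 12 ballots; Model T wins 12–11.
Model T–Concept 3: Concept 3 17–6.
Model T–Drift: Drift 14–9.
Model T vs Model U: Model U, 14–9.
Model T beats Model W; loses to Concept 3, Drift, Model U — 1 pairwise win.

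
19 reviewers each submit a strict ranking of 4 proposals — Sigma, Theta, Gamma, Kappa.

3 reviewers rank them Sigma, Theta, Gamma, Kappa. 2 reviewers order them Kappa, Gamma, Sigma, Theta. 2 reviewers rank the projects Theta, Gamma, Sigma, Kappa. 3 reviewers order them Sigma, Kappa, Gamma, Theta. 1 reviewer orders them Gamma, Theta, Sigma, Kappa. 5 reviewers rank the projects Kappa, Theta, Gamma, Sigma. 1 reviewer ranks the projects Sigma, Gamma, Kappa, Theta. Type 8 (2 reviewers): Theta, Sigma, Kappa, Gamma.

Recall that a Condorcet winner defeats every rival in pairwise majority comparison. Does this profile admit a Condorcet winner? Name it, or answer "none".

Head-to-head results (19 reviewers):
Sigma vs Theta: 9 to 10, Theta.
Sigma vs Gamma: 3+3+1+2 = 9 for Sigma, 10 for Gamma — Gamma by 10–9.
Sigma vs Kappa: Sigma preferred on 3+2+3+1+1+2 = 12 ballots; Sigma wins 12–7.
Theta vs Gamma: Theta preferred on 3+2+5+2 = 12 ballots; Theta wins 12–7.
Theta vs Kappa: Theta preferred on 3+2+1+2 = 8 ballots; Kappa wins 11–8.
Gamma vs Kappa: Gamma preferred on 3+2+1+1 = 7 ballots; Kappa wins 12–7.
Each project drops at least one matchup (Sigma loses to Theta; Theta loses to Kappa; Gamma loses to Theta; Kappa loses to Sigma); the cycle Sigma > Kappa > Theta > Sigma rules out a Condorcet winner.

none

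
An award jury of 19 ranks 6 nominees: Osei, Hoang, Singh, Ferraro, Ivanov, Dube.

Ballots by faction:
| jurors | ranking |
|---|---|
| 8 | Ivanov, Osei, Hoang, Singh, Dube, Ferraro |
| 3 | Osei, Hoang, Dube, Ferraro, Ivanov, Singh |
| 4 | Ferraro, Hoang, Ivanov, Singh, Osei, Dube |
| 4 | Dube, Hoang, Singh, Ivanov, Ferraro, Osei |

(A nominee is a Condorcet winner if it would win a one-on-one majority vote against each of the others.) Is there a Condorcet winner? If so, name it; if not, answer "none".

none

Check each pair by majority over 19 ballots:
Osei vs Hoang: Osei is ranked higher on 8+3 = 11 ballots, Hoang on 8. Osei wins 11–8.
Osei vs Singh: Osei preferred on 8+3 = 11 ballots; Osei wins 11–8.
Osei vs Ferraro: 11 to 8, Osei.
Osei vs Ivanov: Osei preferred on 3 ballots; Ivanov wins 16–3.
Osei vs Dube: 15 to 4, Osei.
Hoang vs Singh: Hoang is ranked higher on 8+3+4+4 = 19 ballots, Singh on 0. Hoang wins 19–0.
Hoang vs Ferraro: Hoang is ranked higher on 8+3+4 = 15 ballots, Ferraro on 4. Hoang wins 15–4.
Hoang vs Ivanov: Hoang is ranked higher on 3+4+4 = 11 ballots, Ivanov on 8. Hoang wins 11–8.
Hoang vs Dube: 8+3+4 = 15 for Hoang, 4 for Dube — Hoang by 15–4.
Singh vs Ferraro: Singh is ranked higher on 8+4 = 12 ballots, Ferraro on 7. Singh wins 12–7.
Singh vs Ivanov: Singh is ranked higher on 4 ballots, Ivanov on 15. Ivanov wins 15–4.
Singh vs Dube: Singh preferred on 8+4 = 12 ballots; Singh wins 12–7.
Ferraro vs Ivanov: 7 to 12, Ivanov.
Ferraro vs Dube: Ferraro is ranked higher on 4 ballots, Dube on 15. Dube wins 15–4.
Ivanov vs Dube: 12 to 7, Ivanov.
No nominee is unbeaten: Osei loses to Ivanov; Hoang loses to Osei; Singh loses to Osei; Ferraro loses to Osei; Ivanov loses to Hoang; Dube loses to Osei. In particular Osei → Hoang → Ivanov → Osei is a majority cycle — no Condorcet winner exists.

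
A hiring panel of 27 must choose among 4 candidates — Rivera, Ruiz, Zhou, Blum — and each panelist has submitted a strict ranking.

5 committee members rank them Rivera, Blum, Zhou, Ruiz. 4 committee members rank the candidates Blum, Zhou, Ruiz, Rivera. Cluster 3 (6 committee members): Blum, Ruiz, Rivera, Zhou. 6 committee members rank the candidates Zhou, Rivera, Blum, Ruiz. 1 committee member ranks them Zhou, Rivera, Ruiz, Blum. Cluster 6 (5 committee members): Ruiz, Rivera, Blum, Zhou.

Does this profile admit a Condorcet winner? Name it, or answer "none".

Check each pair by majority over 27 ballots:
Rivera vs Ruiz: Rivera is ranked higher on 5+6+1 = 12 ballots, Ruiz on 15. Ruiz wins 15–12.
Rivera vs Zhou: Rivera preferred on 5+6+5 = 16 ballots; Rivera wins 16–11.
Rivera vs Blum: Rivera preferred on 5+6+1+5 = 17 ballots; Rivera wins 17–10.
Ruiz vs Zhou: Ruiz is ranked higher on 6+5 = 11 ballots, Zhou on 16. Zhou wins 16–11.
Ruiz vs Blum: 1+5 = 6 for Ruiz, 21 for Blum — Blum by 21–6.
Zhou vs Blum: 7 to 20, Blum.
Each candidate drops at least one matchup (Rivera loses to Ruiz; Ruiz loses to Zhou; Zhou loses to Rivera; Blum loses to Rivera); the cycle Rivera → Zhou → Ruiz → Rivera rules out a Condorcet winner.

none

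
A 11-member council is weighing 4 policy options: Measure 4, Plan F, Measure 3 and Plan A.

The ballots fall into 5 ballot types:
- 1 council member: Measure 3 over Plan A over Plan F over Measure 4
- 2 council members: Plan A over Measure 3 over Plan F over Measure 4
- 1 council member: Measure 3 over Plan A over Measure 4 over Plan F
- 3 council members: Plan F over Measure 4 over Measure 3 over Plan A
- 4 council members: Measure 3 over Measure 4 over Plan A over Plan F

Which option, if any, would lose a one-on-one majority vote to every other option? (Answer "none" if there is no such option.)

none

Pairwise majorities:
Measure 4 vs Plan F: 5 to 6, Plan F.
Measure 4 vs Measure 3: Measure 3 wins 8–3.
Measure 4 vs Plan A: Measure 4 is ranked higher on 3+4 = 7 ballots, Plan A on 4. Measure 4 wins 7–4.
Plan F vs Measure 3: Measure 3, 8–3.
Plan F vs Plan A: 3 for Plan F, 8 for Plan A — Plan A by 8–3.
Measure 3 vs Plan A: 1+1+3+4 = 9 for Measure 3, 2 for Plan A — Measure 3 by 9–2.
No option is winless: Measure 4 beats Plan A; Plan F beats Measure 4; Measure 3 beats Measure 4; Plan A beats Plan F. There is no Condorcet loser.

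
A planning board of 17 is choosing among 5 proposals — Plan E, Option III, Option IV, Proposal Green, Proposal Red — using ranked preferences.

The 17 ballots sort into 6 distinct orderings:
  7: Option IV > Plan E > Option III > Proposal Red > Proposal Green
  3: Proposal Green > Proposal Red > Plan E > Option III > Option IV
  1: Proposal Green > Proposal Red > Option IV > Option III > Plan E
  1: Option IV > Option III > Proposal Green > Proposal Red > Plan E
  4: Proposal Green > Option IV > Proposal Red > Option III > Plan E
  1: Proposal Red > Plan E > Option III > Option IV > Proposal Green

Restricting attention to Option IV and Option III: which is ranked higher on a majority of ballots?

Option IV

Ballots ranking Option IV above Option III: 7 + 1 + 1 + 4 = 13.
Ballots ranking Option III above Option IV: 17 − 13 = 4.
Option IV wins the head-to-head 13–4.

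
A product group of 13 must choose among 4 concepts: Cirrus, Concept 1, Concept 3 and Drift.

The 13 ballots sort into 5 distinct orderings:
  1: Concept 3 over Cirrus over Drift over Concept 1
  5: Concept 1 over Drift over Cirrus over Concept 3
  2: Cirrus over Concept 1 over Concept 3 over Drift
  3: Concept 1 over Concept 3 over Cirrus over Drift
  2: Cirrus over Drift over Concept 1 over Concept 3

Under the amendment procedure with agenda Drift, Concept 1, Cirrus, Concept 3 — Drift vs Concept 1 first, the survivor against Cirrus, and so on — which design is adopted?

Round 1: Drift vs Concept 1 — 3–10, Concept 1 advances.
Round 2: Concept 1 vs Cirrus — 8–5, Concept 1 advances.
Round 3: Concept 1 vs Concept 3 — 12–1, Concept 1 advances.
Concept 1 survives the agenda.

Concept 1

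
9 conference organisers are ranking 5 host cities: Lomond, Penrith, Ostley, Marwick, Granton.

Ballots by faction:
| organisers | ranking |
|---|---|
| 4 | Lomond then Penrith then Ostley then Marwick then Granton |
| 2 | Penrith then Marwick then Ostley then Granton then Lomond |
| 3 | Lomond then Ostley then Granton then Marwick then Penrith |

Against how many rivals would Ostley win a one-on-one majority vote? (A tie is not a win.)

Ostley against each rival (9 organisers):
Ostley vs Lomond: 2 to 7, Lomond.
Ostley vs Penrith: 3 for Ostley, 6 for Penrith — Penrith by 6–3.
Ostley vs Marwick: Ostley wins 7–2.
Ostley vs Granton: Ostley wins 9–0.
Ostley beats Marwick, Granton; loses to Lomond, Penrith — 2 pairwise wins.

2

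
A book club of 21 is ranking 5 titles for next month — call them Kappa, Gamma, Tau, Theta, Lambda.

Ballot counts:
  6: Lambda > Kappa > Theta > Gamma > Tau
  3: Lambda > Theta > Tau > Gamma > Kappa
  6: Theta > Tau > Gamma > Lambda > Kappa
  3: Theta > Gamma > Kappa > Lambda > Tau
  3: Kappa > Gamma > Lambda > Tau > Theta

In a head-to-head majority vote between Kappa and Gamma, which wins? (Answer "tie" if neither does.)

Gamma

Ballots ranking Kappa above Gamma: 6 + 3 = 9.
Ballots ranking Gamma above Kappa: 21 − 9 = 12.
Gamma wins the head-to-head 12–9.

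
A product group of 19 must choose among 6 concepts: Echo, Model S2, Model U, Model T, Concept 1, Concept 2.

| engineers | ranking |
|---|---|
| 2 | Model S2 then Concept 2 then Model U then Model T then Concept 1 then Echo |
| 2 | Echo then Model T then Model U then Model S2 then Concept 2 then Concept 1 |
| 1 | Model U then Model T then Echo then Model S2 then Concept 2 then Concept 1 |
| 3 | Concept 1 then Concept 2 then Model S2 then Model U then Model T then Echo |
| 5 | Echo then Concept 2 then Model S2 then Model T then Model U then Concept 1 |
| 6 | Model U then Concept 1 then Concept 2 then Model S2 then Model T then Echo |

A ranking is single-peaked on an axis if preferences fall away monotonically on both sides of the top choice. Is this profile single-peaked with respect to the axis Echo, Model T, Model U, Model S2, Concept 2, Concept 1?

Axis positions: Echo=1, Model T=2, Model U=3, Model S2=4, Concept 2=5, Concept 1=6.
Cluster 1 (peak Model S2 at position 4): ranking walks positions 4-5-3-2-6-1, expanding outward from the peak — single-peaked.
Cluster 2 (peak Echo at position 1): ranking walks positions 1-2-3-4-5-6, expanding outward from the peak — single-peaked.
Cluster 3 (peak Model U at position 3): ranking walks positions 3-2-1-4-5-6, expanding outward from the peak — single-peaked.
Cluster 4 (peak Concept 1 at position 6): ranking walks positions 6-5-4-3-2-1, expanding outward from the peak — single-peaked.
Cluster 5: ranking walks positions 1-5-4-2-3-6; Concept 2 is ranked above Model T even though Model T lies between Concept 2 and the peak Echo on the axis — preferences dip and rise again. Not single-peaked.
Cluster 6: ranking walks positions 3-6-5-4-2-1; Concept 1 is ranked above Model S2 even though Model S2 lies between Concept 1 and the peak Model U on the axis — preferences dip and rise again. Not single-peaked.
Cluster 5 violates single-peakedness, so the profile is not single-peaked on this axis.

no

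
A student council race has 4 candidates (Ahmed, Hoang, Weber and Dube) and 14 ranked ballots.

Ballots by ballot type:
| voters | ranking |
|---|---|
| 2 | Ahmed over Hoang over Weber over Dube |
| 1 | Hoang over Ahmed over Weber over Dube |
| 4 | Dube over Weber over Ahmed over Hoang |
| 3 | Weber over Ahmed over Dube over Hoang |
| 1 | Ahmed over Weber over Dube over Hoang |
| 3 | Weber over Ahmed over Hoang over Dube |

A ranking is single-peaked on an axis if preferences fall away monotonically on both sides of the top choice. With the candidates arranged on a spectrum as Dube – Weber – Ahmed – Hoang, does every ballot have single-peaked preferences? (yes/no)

yes

Axis positions: Dube=1, Weber=2, Ahmed=3, Hoang=4.
Ballot type 1 (peak Ahmed at position 3): ranking walks positions 3-4-2-1, expanding outward from the peak — single-peaked.
Ballot type 2 (peak Hoang at position 4): ranking walks positions 4-3-2-1, expanding outward from the peak — single-peaked.
Ballot type 3 (peak Dube at position 1): ranking walks positions 1-2-3-4, expanding outward from the peak — single-peaked.
Ballot type 4 (peak Weber at position 2): ranking walks positions 2-3-1-4, expanding outward from the peak — single-peaked.
Ballot type 5 (peak Ahmed at position 3): ranking walks positions 3-2-1-4, expanding outward from the peak — single-peaked.
Ballot type 6 (peak Weber at position 2): ranking walks positions 2-3-4-1, expanding outward from the peak — single-peaked.
Every ranking is single-peaked on this axis.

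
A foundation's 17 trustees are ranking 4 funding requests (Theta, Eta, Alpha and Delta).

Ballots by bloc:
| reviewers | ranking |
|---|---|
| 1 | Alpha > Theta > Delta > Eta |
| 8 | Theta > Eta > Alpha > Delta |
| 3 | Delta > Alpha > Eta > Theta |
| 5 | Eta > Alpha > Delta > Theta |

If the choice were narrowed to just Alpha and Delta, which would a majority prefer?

Ballots ranking Alpha above Delta: 1 + 8 + 5 = 14.
Ballots ranking Delta above Alpha: 17 − 14 = 3.
Alpha wins the head-to-head 14–3.

Alpha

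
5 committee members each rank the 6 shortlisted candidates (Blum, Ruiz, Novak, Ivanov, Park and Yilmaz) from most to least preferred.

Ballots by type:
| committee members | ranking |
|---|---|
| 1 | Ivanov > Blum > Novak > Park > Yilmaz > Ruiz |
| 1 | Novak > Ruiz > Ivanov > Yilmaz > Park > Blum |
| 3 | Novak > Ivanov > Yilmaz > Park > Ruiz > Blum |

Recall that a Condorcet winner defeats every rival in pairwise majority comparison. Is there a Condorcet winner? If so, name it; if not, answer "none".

Pairwise majorities:
Blum vs Ruiz: 1 for Blum, 4 for Ruiz — Ruiz by 4–1.
Blum vs Novak: 1 to 4, Novak.
Blum vs Ivanov: 0 to 5, Ivanov.
Blum vs Park: 1 to 4, Park.
Blum vs Yilmaz: 1 to 4, Yilmaz.
Ruiz vs Novak: Ruiz preferred on 0 ballots; Novak wins 5–0.
Ruiz vs Ivanov: 1 for Ruiz, 4 for Ivanov — Ivanov by 4–1.
Ruiz vs Park: 1 to 4, Park.
Ruiz vs Yilmaz: Ruiz is ranked higher on 1 ballot, Yilmaz on 4. Yilmaz wins 4–1.
Novak vs Ivanov: Novak is ranked higher on 1+3 = 4 ballots, Ivanov on 1. Novak wins 4–1.
Novak vs Park: Novak is ranked higher on 1+1+3 = 5 ballots, Park on 0. Novak wins 5–0.
Novak vs Yilmaz: 5 to 0, Novak.
Ivanov vs Park: 1+1+3 = 5 for Ivanov, 0 for Park — Ivanov by 5–0.
Ivanov vs Yilmaz: 1+1+3 = 5 for Ivanov, 0 for Yilmaz — Ivanov by 5–0.
Park vs Yilmaz: Park preferred on 1 ballot; Yilmaz wins 4–1.
Novak defeats every rival head-to-head and is the Condorcet winner.

Novak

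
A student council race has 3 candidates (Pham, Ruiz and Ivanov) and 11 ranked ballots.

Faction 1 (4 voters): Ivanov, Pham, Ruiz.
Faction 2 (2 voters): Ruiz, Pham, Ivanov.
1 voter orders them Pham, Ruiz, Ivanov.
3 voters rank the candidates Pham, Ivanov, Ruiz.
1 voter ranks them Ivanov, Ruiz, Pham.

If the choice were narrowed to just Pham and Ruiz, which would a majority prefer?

Ballots ranking Pham above Ruiz: 4 + 1 + 3 = 8.
Ballots ranking Ruiz above Pham: 11 − 8 = 3.
Pham wins the head-to-head 8–3.

Pham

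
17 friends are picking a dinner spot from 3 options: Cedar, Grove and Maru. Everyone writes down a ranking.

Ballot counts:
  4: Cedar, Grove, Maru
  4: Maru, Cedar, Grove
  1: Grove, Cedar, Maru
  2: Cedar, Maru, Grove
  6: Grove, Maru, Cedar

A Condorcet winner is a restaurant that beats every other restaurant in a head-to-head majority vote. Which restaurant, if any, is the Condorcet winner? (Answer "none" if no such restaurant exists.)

Pairwise majorities:
Cedar vs Grove: Cedar wins 10–7.
Cedar vs Maru: Maru, 10–7.
Grove vs Maru: Grove wins 11–6.
Every restaurant loses at least once (Cedar loses to Maru; Grove loses to Cedar; Maru loses to Grove). The majority relation contains the cycle Cedar → Grove → Maru → Cedar, so there is no Condorcet winner.

none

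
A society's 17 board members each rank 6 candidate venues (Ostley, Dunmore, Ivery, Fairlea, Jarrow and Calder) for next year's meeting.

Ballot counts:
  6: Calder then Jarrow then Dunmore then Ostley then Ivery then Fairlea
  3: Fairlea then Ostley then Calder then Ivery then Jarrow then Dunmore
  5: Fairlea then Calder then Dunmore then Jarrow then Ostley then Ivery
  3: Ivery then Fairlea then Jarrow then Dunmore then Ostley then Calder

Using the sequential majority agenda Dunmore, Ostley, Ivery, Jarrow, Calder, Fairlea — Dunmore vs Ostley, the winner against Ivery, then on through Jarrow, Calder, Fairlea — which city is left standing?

Round 1: Dunmore vs Ostley — 14–3, Dunmore advances.
Round 2: Dunmore vs Ivery — 11–6, Dunmore advances.
Round 3: Dunmore vs Jarrow — 5–12, Jarrow advances.
Round 4: Jarrow vs Calder — 3–14, Calder advances.
Round 5: Calder vs Fairlea — 6–11, Fairlea advances.
The agenda winner is Fairlea.

Fairlea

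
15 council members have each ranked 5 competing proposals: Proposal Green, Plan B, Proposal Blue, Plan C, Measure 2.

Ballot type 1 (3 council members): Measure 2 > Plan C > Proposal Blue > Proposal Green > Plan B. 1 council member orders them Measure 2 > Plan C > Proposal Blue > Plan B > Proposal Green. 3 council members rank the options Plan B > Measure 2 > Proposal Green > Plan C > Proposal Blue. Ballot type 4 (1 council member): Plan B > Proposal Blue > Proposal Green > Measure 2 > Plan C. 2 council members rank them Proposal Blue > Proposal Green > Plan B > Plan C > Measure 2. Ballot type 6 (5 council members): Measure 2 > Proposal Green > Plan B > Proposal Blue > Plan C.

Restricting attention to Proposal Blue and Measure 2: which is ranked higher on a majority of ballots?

Ballots ranking Proposal Blue above Measure 2: 1 + 2 = 3.
Ballots ranking Measure 2 above Proposal Blue: 15 − 3 = 12.
Measure 2 wins the head-to-head 12–3.

Measure 2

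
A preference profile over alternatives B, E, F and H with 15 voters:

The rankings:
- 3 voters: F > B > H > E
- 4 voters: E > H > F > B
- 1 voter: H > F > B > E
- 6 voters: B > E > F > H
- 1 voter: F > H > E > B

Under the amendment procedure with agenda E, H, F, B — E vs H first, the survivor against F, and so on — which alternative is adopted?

Round 1: E vs H — 10–5, E advances.
Round 2: E vs F — 10–5, E advances.
Round 3: E vs B — 5–10, B advances.
The agenda winner is B.

B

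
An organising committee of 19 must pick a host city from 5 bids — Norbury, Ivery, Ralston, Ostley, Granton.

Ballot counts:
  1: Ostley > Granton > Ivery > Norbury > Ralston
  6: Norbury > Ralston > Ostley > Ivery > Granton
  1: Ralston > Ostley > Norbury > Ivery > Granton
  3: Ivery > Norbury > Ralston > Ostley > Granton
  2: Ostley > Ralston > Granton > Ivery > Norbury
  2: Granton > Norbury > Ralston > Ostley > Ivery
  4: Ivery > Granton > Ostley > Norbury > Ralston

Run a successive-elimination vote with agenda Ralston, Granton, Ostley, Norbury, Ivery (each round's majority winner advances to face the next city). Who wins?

Round 1: Ralston vs Granton — 12–7, Ralston advances.
Round 2: Ralston vs Ostley — 12–7, Ralston advances.
Round 3: Ralston vs Norbury — 3–16, Norbury advances.
Round 4: Norbury vs Ivery — 9–10, Ivery advances.
The agenda winner is Ivery.

Ivery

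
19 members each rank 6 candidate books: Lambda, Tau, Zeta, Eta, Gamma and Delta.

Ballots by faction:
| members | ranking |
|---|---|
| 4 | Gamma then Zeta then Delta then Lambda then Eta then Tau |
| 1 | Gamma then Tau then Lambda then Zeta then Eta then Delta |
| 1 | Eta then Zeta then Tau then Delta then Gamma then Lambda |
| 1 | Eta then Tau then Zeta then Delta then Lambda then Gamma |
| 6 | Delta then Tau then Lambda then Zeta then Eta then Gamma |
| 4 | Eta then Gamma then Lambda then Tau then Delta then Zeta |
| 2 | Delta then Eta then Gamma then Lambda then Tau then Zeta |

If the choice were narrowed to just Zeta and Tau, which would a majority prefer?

Tau

Ballots ranking Zeta above Tau: 4 + 1 = 5.
Ballots ranking Tau above Zeta: 19 − 5 = 14.
Tau wins the head-to-head 14–5.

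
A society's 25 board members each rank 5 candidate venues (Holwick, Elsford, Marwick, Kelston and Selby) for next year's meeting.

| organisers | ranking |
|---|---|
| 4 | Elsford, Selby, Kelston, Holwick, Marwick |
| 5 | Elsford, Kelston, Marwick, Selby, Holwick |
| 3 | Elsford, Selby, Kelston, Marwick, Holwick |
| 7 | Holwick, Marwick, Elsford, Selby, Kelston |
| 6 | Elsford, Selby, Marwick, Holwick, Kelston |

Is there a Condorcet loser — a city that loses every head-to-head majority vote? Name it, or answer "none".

Kelston

Pairwise majorities:
Holwick–Elsford: Elsford 18–7.
Holwick vs Marwick: Marwick wins 14–11.
Holwick–Kelston: Holwick 13–12.
Holwick vs Selby: 7 to 18, Selby.
Elsford–Marwick: Elsford 18–7.
Elsford vs Kelston: 4+5+3+7+6 = 25 for Elsford, 0 for Kelston — Elsford by 25–0.
Elsford vs Selby: 4+5+3+7+6 = 25 for Elsford, 0 for Selby — Elsford by 25–0.
Marwick vs Kelston: Marwick wins 13–12.
Marwick vs Selby: 5+7 = 12 for Marwick, 13 for Selby — Selby by 13–12.
Kelston vs Selby: Kelston preferred on 5 ballots; Selby wins 20–5.
Only Kelston has no wins; Kelston is the Condorcet loser.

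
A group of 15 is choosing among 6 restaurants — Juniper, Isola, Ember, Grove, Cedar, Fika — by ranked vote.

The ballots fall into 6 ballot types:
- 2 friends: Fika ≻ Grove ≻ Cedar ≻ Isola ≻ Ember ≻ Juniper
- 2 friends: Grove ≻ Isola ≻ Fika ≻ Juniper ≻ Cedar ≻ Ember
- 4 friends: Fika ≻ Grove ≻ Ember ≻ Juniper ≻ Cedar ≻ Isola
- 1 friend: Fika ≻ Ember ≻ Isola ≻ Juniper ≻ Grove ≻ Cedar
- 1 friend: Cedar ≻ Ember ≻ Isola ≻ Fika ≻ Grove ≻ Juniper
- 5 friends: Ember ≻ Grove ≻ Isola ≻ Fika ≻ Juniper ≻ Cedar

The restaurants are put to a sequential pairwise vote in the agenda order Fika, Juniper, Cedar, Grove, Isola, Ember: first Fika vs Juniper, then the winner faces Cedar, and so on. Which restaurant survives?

Ember

Round 1: Fika vs Juniper — 15–0, Fika advances.
Round 2: Fika vs Cedar — 14–1, Fika advances.
Round 3: Fika vs Grove — 8–7, Fika advances.
Round 4: Fika vs Isola — 7–8, Isola advances.
Round 5: Isola vs Ember — 4–11, Ember advances.
The agenda winner is Ember.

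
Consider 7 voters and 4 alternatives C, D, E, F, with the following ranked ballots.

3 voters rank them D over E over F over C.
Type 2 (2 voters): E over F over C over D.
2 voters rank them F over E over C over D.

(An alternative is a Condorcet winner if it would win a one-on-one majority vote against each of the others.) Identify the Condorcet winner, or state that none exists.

E

Check each pair by majority over 7 ballots:
C vs D: 2+2 = 4 for C, 3 for D — C by 4–3.
C vs E: 0 to 7, E.
C vs F: 0 for C, 7 for F — F by 7–0.
D vs E: D preferred on 3 ballots; E wins 4–3.
D vs F: 3 for D, 4 for F — F by 4–3.
E vs F: 3+2 = 5 for E, 2 for F — E by 5–2.
E beats each of C, D, F — E is the Condorcet winner.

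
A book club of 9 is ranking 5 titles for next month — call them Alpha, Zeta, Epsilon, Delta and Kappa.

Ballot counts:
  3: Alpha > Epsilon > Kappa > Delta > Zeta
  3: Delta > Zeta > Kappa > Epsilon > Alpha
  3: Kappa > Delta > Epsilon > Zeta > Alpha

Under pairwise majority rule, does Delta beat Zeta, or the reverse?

Delta

Ballots ranking Delta above Zeta: 3 + 3 + 3 = 9.
Ballots ranking Zeta above Delta: 9 − 9 = 0.
Delta wins the head-to-head 9–0.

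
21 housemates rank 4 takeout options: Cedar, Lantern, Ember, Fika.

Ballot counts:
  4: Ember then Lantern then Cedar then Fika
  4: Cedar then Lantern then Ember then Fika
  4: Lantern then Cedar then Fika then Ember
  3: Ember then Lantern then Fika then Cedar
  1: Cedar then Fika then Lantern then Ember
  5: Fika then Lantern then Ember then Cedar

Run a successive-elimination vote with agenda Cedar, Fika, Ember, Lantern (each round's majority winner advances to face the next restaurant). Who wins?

Round 1: Cedar vs Fika — 13–8, Cedar advances.
Round 2: Cedar vs Ember — 9–12, Ember advances.
Round 3: Ember vs Lantern — 7–14, Lantern advances.
Lantern survives the agenda.

Lantern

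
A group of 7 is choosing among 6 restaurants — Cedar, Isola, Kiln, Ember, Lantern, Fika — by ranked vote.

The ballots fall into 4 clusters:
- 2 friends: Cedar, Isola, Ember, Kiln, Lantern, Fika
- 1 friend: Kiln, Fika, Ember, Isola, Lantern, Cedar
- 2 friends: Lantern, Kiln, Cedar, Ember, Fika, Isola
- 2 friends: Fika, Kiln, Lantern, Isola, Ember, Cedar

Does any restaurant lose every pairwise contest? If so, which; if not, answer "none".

none

Pairwise majorities:
Cedar–Isola: Cedar 4–3.
Cedar vs Kiln: Cedar preferred on 2 ballots; Kiln wins 5–2.
Cedar vs Ember: Cedar preferred on 2+2 = 4 ballots; Cedar wins 4–3.
Cedar–Lantern: Lantern 5–2.
Cedar vs Fika: Cedar preferred on 2+2 = 4 ballots; Cedar wins 4–3.
Isola vs Kiln: Kiln wins 5–2.
Isola–Ember: Isola 4–3.
Isola vs Lantern: Isola preferred on 2+1 = 3 ballots; Lantern wins 4–3.
Isola vs Fika: Fika, 5–2.
Kiln vs Ember: Kiln, 5–2.
Kiln–Lantern: Kiln 5–2.
Kiln vs Fika: Kiln preferred on 2+1+2 = 5 ballots; Kiln wins 5–2.
Ember vs Lantern: Ember is ranked higher on 2+1 = 3 ballots, Lantern on 4. Lantern wins 4–3.
Ember–Fika: Ember 4–3.
Lantern vs Fika: Lantern, 4–3.
No restaurant is winless: Cedar beats Isola; Isola beats Ember; Kiln beats Cedar; Ember beats Fika; Lantern beats Cedar; Fika beats Isola. There is no Condorcet loser.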